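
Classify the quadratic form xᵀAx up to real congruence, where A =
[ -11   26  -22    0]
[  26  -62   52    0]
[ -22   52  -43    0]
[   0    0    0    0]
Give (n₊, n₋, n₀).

Answer: (1, 2, 1)

Derivation:
step 0: pivot -11 → sign −
step 1: pivot -6/11 → sign −
step 2: pivot 1 → sign +
step 3: row/col 3 already zero → sign 0
signature = (1, 2, 1)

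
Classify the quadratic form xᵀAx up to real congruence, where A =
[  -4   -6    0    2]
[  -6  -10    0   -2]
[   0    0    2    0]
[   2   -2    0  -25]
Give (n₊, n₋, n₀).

Answer: (2, 2, 0)

Derivation:
step 0: pivot -4 → sign −
step 1: pivot -1 → sign −
step 2: pivot 2 → sign +
step 3: pivot 1 → sign +
signature = (2, 2, 0)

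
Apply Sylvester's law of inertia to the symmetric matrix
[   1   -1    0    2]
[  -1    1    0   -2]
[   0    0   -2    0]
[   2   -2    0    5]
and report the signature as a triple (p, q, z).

Answer: (2, 1, 1)

Derivation:
step 0: pivot 1 → sign +
step 1: pivot -2 → sign −
step 2: pivot 1 → sign +
step 3: row/col 3 already zero → sign 0
signature = (2, 1, 1)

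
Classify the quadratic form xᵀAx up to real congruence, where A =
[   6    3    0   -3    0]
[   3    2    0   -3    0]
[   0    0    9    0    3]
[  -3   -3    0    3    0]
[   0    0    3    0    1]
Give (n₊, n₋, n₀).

Answer: (3, 1, 1)

Derivation:
step 0: pivot 6 → sign +
step 1: pivot 1/2 → sign +
step 2: pivot 9 → sign +
step 3: pivot -3 → sign −
step 4: row/col 4 already zero → sign 0
signature = (3, 1, 1)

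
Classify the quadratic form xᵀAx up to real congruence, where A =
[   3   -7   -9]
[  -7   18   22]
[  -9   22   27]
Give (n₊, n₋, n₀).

Answer: (2, 1, 0)

Derivation:
step 0: pivot 3 → sign +
step 1: pivot 5/3 → sign +
step 2: pivot -3/5 → sign −
signature = (2, 1, 0)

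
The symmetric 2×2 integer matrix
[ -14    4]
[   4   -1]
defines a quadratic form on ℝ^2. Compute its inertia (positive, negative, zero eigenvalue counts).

Answer: (1, 1, 0)

Derivation:
step 0: pivot -14 → sign −
step 1: pivot 1/7 → sign +
signature = (1, 1, 0)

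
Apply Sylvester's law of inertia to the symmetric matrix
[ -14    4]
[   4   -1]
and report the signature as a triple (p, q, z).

Answer: (1, 1, 0)

Derivation:
step 0: pivot -14 → sign −
step 1: pivot 1/7 → sign +
signature = (1, 1, 0)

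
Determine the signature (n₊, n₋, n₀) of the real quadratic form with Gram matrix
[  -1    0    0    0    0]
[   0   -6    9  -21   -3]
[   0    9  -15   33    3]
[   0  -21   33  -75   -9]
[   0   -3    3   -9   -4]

Answer: (0, 4, 1)

Derivation:
step 0: pivot -1 → sign −
step 1: pivot -6 → sign −
step 2: pivot -3/2 → sign −
step 3: pivot -1 → sign −
step 4: row/col 4 already zero → sign 0
signature = (0, 4, 1)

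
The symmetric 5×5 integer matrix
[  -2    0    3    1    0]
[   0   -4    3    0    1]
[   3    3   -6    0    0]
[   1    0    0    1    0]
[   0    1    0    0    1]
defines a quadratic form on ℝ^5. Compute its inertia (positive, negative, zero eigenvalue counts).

Answer: (2, 3, 0)

Derivation:
step 0: pivot -2 → sign −
step 1: pivot -4 → sign −
step 2: pivot 3/4 → sign +
step 3: pivot -3/2 → sign −
step 4: pivot 2 → sign +
signature = (2, 3, 0)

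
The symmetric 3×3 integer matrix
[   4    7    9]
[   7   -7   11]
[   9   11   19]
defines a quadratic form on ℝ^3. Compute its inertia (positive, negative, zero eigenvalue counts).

Answer: (1, 2, 0)

Derivation:
step 0: pivot 4 → sign +
step 1: pivot -77/4 → sign −
step 2: pivot -6/77 → sign −
signature = (1, 2, 0)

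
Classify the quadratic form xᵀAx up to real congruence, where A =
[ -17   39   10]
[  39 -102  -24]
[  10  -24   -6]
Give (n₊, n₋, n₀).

Answer: (0, 3, 0)

Derivation:
step 0: pivot -17 → sign −
step 1: pivot -213/17 → sign −
step 2: pivot -2/71 → sign −
signature = (0, 3, 0)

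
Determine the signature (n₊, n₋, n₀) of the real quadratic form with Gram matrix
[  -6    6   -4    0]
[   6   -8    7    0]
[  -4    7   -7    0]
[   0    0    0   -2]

step 0: pivot -6 → sign −
step 1: pivot -2 → sign −
step 2: pivot 1/6 → sign +
step 3: pivot -2 → sign −
signature = (1, 3, 0)

Answer: (1, 3, 0)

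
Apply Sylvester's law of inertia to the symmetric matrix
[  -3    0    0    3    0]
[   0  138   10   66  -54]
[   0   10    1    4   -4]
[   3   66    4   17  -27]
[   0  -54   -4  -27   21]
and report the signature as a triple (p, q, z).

step 0: pivot -3 → sign −
step 1: pivot 138 → sign +
step 2: pivot 19/69 → sign +
step 3: pivot -262/19 → sign −
step 4: pivot -3/262 → sign −
signature = (2, 3, 0)

Answer: (2, 3, 0)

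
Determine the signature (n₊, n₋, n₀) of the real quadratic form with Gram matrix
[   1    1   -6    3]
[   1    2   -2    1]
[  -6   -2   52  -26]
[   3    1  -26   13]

Answer: (2, 0, 2)

Derivation:
step 0: pivot 1 → sign +
step 1: pivot 1 → sign +
step 2: row/col 2 already zero → sign 0
step 3: row/col 3 already zero → sign 0
signature = (2, 0, 2)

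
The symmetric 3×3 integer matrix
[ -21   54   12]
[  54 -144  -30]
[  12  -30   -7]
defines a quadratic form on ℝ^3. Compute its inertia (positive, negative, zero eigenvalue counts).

Answer: (0, 2, 1)

Derivation:
step 0: pivot -21 → sign −
step 1: pivot -36/7 → sign −
step 2: row/col 2 already zero → sign 0
signature = (0, 2, 1)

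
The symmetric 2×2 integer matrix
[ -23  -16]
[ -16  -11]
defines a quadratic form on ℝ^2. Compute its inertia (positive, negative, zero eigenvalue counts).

step 0: pivot -23 → sign −
step 1: pivot 3/23 → sign +
signature = (1, 1, 0)

Answer: (1, 1, 0)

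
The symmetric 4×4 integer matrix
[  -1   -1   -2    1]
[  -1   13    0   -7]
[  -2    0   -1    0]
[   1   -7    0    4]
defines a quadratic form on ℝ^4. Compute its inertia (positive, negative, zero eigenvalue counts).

step 0: pivot -1 → sign −
step 1: pivot 14 → sign +
step 2: pivot 19/7 → sign +
step 3: pivot 3/19 → sign +
signature = (3, 1, 0)

Answer: (3, 1, 0)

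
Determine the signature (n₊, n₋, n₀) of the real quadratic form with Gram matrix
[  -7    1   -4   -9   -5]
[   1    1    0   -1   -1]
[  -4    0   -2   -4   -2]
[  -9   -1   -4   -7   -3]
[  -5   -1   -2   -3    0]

Answer: (2, 1, 2)

Derivation:
step 0: pivot -7 → sign −
step 1: pivot 8/7 → sign +
step 2: pivot 1 → sign +
step 3: row/col 3 already zero → sign 0
step 4: row/col 4 already zero → sign 0
signature = (2, 1, 2)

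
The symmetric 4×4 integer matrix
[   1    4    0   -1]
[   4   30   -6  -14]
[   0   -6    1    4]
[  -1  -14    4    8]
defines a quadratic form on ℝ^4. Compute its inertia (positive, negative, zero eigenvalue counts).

Answer: (2, 2, 0)

Derivation:
step 0: pivot 1 → sign +
step 1: pivot 14 → sign +
step 2: pivot -11/7 → sign −
step 3: pivot -1/11 → sign −
signature = (2, 2, 0)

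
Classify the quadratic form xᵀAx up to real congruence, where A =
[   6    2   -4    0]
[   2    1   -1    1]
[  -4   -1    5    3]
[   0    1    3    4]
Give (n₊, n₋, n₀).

step 0: pivot 6 → sign +
step 1: pivot 1/3 → sign +
step 2: pivot 2 → sign +
step 3: pivot -1 → sign −
signature = (3, 1, 0)

Answer: (3, 1, 0)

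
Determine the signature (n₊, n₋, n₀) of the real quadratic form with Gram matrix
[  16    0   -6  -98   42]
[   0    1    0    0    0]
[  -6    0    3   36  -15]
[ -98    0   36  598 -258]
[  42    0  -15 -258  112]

Answer: (4, 1, 0)

Derivation:
step 0: pivot 16 → sign +
step 1: pivot 1 → sign +
step 2: pivot 3/4 → sign +
step 3: pivot -3 → sign −
step 4: pivot 1 → sign +
signature = (4, 1, 0)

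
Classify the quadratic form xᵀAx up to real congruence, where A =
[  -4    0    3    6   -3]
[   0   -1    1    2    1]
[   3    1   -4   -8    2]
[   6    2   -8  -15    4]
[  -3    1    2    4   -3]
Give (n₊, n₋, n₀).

step 0: pivot -4 → sign −
step 1: pivot -1 → sign −
step 2: pivot -3/4 → sign −
step 3: pivot 1 → sign +
step 4: pivot 1 → sign +
signature = (2, 3, 0)

Answer: (2, 3, 0)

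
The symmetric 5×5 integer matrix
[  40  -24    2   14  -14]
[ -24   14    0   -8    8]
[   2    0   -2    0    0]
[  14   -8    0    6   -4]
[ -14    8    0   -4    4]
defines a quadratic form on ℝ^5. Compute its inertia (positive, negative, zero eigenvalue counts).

Answer: (3, 2, 0)

Derivation:
step 0: pivot 40 → sign +
step 1: pivot -2/5 → sign −
step 2: pivot 3/2 → sign +
step 3: pivot 4/3 → sign +
step 4: pivot -1 → sign −
signature = (3, 2, 0)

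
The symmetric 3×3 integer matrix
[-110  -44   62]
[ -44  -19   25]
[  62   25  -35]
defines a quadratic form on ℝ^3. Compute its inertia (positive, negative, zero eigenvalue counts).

Answer: (0, 3, 0)

Derivation:
step 0: pivot -110 → sign −
step 1: pivot -7/5 → sign −
step 2: pivot -2/77 → sign −
signature = (0, 3, 0)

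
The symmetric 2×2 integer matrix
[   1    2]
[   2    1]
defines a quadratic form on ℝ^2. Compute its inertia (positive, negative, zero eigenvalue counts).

step 0: pivot 1 → sign +
step 1: pivot -3 → sign −
signature = (1, 1, 0)

Answer: (1, 1, 0)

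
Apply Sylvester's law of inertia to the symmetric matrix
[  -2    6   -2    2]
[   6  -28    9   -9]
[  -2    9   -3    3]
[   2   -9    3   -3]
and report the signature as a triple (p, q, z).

step 0: pivot -2 → sign −
step 1: pivot -10 → sign −
step 2: pivot -1/10 → sign −
step 3: row/col 3 already zero → sign 0
signature = (0, 3, 1)

Answer: (0, 3, 1)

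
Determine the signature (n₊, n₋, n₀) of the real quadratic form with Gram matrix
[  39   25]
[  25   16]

Answer: (1, 1, 0)

Derivation:
step 0: pivot 39 → sign +
step 1: pivot -1/39 → sign −
signature = (1, 1, 0)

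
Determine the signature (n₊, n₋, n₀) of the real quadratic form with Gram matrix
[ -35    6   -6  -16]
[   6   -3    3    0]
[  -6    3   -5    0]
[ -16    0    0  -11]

step 0: pivot -35 → sign −
step 1: pivot -69/35 → sign −
step 2: pivot -2 → sign −
step 3: pivot 3/23 → sign +
signature = (1, 3, 0)

Answer: (1, 3, 0)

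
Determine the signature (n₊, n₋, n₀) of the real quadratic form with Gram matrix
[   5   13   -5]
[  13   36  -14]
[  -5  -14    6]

Answer: (3, 0, 0)

Derivation:
step 0: pivot 5 → sign +
step 1: pivot 11/5 → sign +
step 2: pivot 6/11 → sign +
signature = (3, 0, 0)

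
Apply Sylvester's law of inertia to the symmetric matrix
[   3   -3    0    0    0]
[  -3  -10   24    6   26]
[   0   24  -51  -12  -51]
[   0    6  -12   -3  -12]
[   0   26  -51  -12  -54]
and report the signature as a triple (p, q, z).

step 0: pivot 3 → sign +
step 1: pivot -13 → sign −
step 2: pivot -87/13 → sign −
step 3: pivot -3/29 → sign −
step 4: pivot 1 → sign +
signature = (2, 3, 0)

Answer: (2, 3, 0)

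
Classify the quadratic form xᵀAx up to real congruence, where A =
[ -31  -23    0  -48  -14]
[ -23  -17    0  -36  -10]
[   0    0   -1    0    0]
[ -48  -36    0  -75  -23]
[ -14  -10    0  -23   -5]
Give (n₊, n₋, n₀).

Answer: (1, 4, 0)

Derivation:
step 0: pivot -31 → sign −
step 1: pivot 2/31 → sign +
step 2: pivot -1 → sign −
step 3: pivot -3 → sign −
step 4: pivot -2/3 → sign −
signature = (1, 4, 0)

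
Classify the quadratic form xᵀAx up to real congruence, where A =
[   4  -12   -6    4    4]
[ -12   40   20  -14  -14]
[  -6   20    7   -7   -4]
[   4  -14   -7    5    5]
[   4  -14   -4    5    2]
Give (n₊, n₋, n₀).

step 0: pivot 4 → sign +
step 1: pivot 4 → sign +
step 2: pivot -3 → sign −
step 3: row/col 3 already zero → sign 0
step 4: row/col 4 already zero → sign 0
signature = (2, 1, 2)

Answer: (2, 1, 2)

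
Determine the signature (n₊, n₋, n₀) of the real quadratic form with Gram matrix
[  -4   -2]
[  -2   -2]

step 0: pivot -4 → sign −
step 1: pivot -1 → sign −
signature = (0, 2, 0)

Answer: (0, 2, 0)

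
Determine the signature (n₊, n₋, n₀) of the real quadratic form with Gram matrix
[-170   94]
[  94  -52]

step 0: pivot -170 → sign −
step 1: pivot -2/85 → sign −
signature = (0, 2, 0)

Answer: (0, 2, 0)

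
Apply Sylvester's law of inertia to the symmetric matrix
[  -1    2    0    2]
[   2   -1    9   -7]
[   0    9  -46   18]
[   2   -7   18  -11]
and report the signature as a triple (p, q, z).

Answer: (1, 3, 0)

Derivation:
step 0: pivot -1 → sign −
step 1: pivot 3 → sign +
step 2: pivot -73 → sign −
step 3: pivot -1/73 → sign −
signature = (1, 3, 0)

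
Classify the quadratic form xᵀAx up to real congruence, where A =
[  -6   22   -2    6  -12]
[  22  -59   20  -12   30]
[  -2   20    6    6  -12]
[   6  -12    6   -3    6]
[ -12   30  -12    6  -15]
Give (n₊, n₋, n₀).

step 0: pivot -6 → sign −
step 1: pivot 65/3 → sign +
step 2: pivot -48/65 → sign −
step 3: pivot 3 → sign +
step 4: row/col 4 already zero → sign 0
signature = (2, 2, 1)

Answer: (2, 2, 1)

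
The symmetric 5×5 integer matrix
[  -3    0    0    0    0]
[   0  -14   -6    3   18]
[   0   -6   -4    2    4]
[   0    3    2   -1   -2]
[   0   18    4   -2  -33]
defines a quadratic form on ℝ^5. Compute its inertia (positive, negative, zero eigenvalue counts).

Answer: (0, 4, 1)

Derivation:
step 0: pivot -3 → sign −
step 1: pivot -14 → sign −
step 2: pivot -10/7 → sign −
step 3: pivot -1/5 → sign −
step 4: row/col 4 already zero → sign 0
signature = (0, 4, 1)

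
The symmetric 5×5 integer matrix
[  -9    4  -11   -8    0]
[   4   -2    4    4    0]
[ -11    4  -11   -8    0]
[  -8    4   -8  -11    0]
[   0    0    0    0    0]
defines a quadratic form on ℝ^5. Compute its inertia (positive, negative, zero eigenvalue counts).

step 0: pivot -9 → sign −
step 1: pivot -2/9 → sign −
step 2: pivot 6 → sign +
step 3: pivot -3 → sign −
step 4: row/col 4 already zero → sign 0
signature = (1, 3, 1)

Answer: (1, 3, 1)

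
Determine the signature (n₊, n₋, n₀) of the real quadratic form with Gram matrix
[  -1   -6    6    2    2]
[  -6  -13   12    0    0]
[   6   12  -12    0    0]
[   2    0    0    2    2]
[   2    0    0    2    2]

step 0: pivot -1 → sign −
step 1: pivot 23 → sign +
step 2: pivot -24/23 → sign −
step 3: row/col 3 already zero → sign 0
step 4: row/col 4 already zero → sign 0
signature = (1, 2, 2)

Answer: (1, 2, 2)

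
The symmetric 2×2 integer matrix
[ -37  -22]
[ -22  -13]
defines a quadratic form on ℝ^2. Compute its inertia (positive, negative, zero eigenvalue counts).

step 0: pivot -37 → sign −
step 1: pivot 3/37 → sign +
signature = (1, 1, 0)

Answer: (1, 1, 0)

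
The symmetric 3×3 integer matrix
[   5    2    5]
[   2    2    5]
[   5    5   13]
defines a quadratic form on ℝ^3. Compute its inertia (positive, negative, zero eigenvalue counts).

Answer: (3, 0, 0)

Derivation:
step 0: pivot 5 → sign +
step 1: pivot 6/5 → sign +
step 2: pivot 1/2 → sign +
signature = (3, 0, 0)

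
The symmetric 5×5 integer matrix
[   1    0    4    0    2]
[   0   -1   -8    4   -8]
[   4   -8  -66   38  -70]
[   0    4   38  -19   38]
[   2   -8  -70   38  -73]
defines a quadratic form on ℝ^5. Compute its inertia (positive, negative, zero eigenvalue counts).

Answer: (1, 4, 0)

Derivation:
step 0: pivot 1 → sign +
step 1: pivot -1 → sign −
step 2: pivot -18 → sign −
step 3: pivot -1 → sign −
step 4: pivot -1/3 → sign −
signature = (1, 4, 0)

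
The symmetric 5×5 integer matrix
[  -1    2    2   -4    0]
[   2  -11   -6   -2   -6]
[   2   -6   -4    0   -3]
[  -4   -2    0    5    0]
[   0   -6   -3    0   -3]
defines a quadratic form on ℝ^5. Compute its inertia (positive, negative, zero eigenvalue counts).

Answer: (2, 3, 0)

Derivation:
step 0: pivot -1 → sign −
step 1: pivot -7 → sign −
step 2: pivot 4/7 → sign +
step 3: pivot -11 → sign −
step 4: pivot 3/44 → sign +
signature = (2, 3, 0)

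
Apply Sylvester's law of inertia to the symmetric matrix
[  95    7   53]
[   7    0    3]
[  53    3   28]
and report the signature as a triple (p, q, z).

Answer: (2, 1, 0)

Derivation:
step 0: pivot 95 → sign +
step 1: pivot -49/95 → sign −
step 2: pivot 1/49 → sign +
signature = (2, 1, 0)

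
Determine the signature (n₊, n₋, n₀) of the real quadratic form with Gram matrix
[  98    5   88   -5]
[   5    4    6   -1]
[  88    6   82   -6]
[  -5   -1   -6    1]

step 0: pivot 98 → sign +
step 1: pivot 367/98 → sign +
step 2: pivot 870/367 → sign +
step 3: pivot -3/145 → sign −
signature = (3, 1, 0)

Answer: (3, 1, 0)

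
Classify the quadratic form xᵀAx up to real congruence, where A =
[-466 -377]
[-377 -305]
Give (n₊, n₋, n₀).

Answer: (0, 2, 0)

Derivation:
step 0: pivot -466 → sign −
step 1: pivot -1/466 → sign −
signature = (0, 2, 0)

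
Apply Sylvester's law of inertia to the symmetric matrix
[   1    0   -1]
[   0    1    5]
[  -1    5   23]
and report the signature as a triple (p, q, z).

Answer: (2, 1, 0)

Derivation:
step 0: pivot 1 → sign +
step 1: pivot 1 → sign +
step 2: pivot -3 → sign −
signature = (2, 1, 0)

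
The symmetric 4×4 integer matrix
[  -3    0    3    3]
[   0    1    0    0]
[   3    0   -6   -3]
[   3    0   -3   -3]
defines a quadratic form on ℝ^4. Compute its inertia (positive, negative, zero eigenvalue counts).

Answer: (1, 2, 1)

Derivation:
step 0: pivot -3 → sign −
step 1: pivot 1 → sign +
step 2: pivot -3 → sign −
step 3: row/col 3 already zero → sign 0
signature = (1, 2, 1)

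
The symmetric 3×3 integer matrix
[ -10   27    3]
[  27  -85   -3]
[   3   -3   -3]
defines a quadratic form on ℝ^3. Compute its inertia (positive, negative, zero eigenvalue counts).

step 0: pivot -10 → sign −
step 1: pivot -121/10 → sign −
step 2: pivot 6/121 → sign +
signature = (1, 2, 0)

Answer: (1, 2, 0)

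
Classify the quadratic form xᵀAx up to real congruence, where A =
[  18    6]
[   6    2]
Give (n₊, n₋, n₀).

step 0: pivot 18 → sign +
step 1: row/col 1 already zero → sign 0
signature = (1, 0, 1)

Answer: (1, 0, 1)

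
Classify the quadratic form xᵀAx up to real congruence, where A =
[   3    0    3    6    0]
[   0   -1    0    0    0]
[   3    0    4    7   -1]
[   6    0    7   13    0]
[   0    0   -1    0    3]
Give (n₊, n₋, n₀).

Answer: (3, 2, 0)

Derivation:
step 0: pivot 3 → sign +
step 1: pivot -1 → sign −
step 2: pivot 1 → sign +
step 3: pivot 2 → sign +
step 4: pivot -1/2 → sign −
signature = (3, 2, 0)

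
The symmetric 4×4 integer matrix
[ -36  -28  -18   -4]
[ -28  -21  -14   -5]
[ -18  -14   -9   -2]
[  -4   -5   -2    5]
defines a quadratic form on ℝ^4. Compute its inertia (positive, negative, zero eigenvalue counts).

Answer: (2, 1, 1)

Derivation:
step 0: pivot -36 → sign −
step 1: pivot 7/9 → sign +
step 2: pivot 6/7 → sign +
step 3: row/col 3 already zero → sign 0
signature = (2, 1, 1)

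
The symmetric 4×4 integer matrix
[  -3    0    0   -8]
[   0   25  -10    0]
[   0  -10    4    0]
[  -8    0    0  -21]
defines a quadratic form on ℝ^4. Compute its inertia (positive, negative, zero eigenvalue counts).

Answer: (2, 1, 1)

Derivation:
step 0: pivot -3 → sign −
step 1: pivot 25 → sign +
step 2: pivot 1/3 → sign +
step 3: row/col 3 already zero → sign 0
signature = (2, 1, 1)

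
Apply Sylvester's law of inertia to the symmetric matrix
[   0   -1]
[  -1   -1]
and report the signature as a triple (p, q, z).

Answer: (1, 1, 0)

Derivation:
step 0: pivot -1 → sign −
step 1: pivot 1 → sign +
signature = (1, 1, 0)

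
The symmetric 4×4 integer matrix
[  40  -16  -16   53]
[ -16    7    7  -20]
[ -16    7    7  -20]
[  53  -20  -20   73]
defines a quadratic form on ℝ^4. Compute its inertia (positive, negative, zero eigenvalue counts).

Answer: (3, 0, 1)

Derivation:
step 0: pivot 40 → sign +
step 1: pivot 3/5 → sign +
step 2: pivot 3/8 → sign +
step 3: row/col 3 already zero → sign 0
signature = (3, 0, 1)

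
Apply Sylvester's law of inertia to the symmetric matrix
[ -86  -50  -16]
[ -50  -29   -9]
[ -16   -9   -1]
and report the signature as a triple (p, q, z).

Answer: (2, 1, 0)

Derivation:
step 0: pivot -86 → sign −
step 1: pivot 3/43 → sign +
step 2: pivot 2/3 → sign +
signature = (2, 1, 0)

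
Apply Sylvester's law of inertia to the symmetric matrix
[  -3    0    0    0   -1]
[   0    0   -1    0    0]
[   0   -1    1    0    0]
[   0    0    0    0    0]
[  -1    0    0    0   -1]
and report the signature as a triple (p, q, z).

step 0: pivot -3 → sign −
step 1: pivot 1 → sign +
step 2: pivot -1 → sign −
step 3: pivot -2/3 → sign −
step 4: row/col 4 already zero → sign 0
signature = (1, 3, 1)

Answer: (1, 3, 1)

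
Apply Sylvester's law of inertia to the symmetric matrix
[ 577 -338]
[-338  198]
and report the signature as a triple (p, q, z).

Answer: (2, 0, 0)

Derivation:
step 0: pivot 577 → sign +
step 1: pivot 2/577 → sign +
signature = (2, 0, 0)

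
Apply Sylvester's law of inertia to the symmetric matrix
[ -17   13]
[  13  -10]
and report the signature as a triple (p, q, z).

Answer: (0, 2, 0)

Derivation:
step 0: pivot -17 → sign −
step 1: pivot -1/17 → sign −
signature = (0, 2, 0)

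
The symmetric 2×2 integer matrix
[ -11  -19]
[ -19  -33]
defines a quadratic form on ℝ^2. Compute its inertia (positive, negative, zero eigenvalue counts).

step 0: pivot -11 → sign −
step 1: pivot -2/11 → sign −
signature = (0, 2, 0)

Answer: (0, 2, 0)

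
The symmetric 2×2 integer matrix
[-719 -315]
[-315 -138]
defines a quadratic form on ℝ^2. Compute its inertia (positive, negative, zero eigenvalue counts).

step 0: pivot -719 → sign −
step 1: pivot 3/719 → sign +
signature = (1, 1, 0)

Answer: (1, 1, 0)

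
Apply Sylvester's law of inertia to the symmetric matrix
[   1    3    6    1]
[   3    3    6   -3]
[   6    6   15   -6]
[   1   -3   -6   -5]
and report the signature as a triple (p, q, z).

step 0: pivot 1 → sign +
step 1: pivot -6 → sign −
step 2: pivot 3 → sign +
step 3: row/col 3 already zero → sign 0
signature = (2, 1, 1)

Answer: (2, 1, 1)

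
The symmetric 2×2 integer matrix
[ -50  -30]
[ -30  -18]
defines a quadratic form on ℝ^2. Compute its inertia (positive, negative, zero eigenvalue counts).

Answer: (0, 1, 1)

Derivation:
step 0: pivot -50 → sign −
step 1: row/col 1 already zero → sign 0
signature = (0, 1, 1)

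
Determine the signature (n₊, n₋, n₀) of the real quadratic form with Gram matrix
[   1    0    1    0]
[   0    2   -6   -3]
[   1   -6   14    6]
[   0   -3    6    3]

step 0: pivot 1 → sign +
step 1: pivot 2 → sign +
step 2: pivot -5 → sign −
step 3: pivot 3/10 → sign +
signature = (3, 1, 0)

Answer: (3, 1, 0)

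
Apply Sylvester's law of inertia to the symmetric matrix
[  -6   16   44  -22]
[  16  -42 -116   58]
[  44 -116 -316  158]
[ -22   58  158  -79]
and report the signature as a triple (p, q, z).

step 0: pivot -6 → sign −
step 1: pivot 2/3 → sign +
step 2: pivot 4 → sign +
step 3: row/col 3 already zero → sign 0
signature = (2, 1, 1)

Answer: (2, 1, 1)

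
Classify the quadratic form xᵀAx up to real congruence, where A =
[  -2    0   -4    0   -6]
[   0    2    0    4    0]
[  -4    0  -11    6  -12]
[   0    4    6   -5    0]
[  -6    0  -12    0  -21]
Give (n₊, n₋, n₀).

step 0: pivot -2 → sign −
step 1: pivot 2 → sign +
step 2: pivot -3 → sign −
step 3: pivot -1 → sign −
step 4: pivot -3 → sign −
signature = (1, 4, 0)

Answer: (1, 4, 0)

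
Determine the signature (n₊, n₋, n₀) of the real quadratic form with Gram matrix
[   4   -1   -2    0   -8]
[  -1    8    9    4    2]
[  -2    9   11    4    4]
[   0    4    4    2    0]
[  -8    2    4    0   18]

Answer: (4, 1, 0)

Derivation:
step 0: pivot 4 → sign +
step 1: pivot 31/4 → sign +
step 2: pivot 21/31 → sign +
step 3: pivot -2/7 → sign −
step 4: pivot 2 → sign +
signature = (4, 1, 0)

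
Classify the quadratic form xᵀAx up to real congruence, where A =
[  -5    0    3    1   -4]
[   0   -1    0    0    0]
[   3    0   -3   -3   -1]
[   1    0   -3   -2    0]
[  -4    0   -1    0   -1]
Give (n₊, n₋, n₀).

step 0: pivot -5 → sign −
step 1: pivot -1 → sign −
step 2: pivot -6/5 → sign −
step 3: pivot 3 → sign +
step 4: pivot -1/6 → sign −
signature = (1, 4, 0)

Answer: (1, 4, 0)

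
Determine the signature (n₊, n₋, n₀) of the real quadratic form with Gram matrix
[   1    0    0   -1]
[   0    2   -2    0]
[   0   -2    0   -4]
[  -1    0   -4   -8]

step 0: pivot 1 → sign +
step 1: pivot 2 → sign +
step 2: pivot -2 → sign −
step 3: pivot -1 → sign −
signature = (2, 2, 0)

Answer: (2, 2, 0)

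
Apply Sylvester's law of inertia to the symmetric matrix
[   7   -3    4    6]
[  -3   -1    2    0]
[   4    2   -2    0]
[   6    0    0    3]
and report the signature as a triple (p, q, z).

step 0: pivot 7 → sign +
step 1: pivot -16/7 → sign −
step 2: pivot 7/4 → sign +
step 3: pivot 3/7 → sign +
signature = (3, 1, 0)

Answer: (3, 1, 0)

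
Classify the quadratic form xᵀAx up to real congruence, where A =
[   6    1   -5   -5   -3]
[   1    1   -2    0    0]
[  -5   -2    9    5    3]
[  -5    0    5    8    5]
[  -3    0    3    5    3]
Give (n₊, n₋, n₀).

Answer: (4, 1, 0)

Derivation:
step 0: pivot 6 → sign +
step 1: pivot 5/6 → sign +
step 2: pivot 16/5 → sign +
step 3: pivot 7/4 → sign +
step 4: pivot -1/7 → sign −
signature = (4, 1, 0)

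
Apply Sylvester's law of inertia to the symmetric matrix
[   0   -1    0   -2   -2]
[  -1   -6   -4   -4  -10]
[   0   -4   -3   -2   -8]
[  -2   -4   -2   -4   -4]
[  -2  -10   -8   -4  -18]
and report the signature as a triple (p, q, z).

step 0: pivot -6 → sign −
step 1: pivot 1/6 → sign +
step 2: pivot -3 → sign −
step 3: pivot -2 → sign −
step 4: row/col 4 already zero → sign 0
signature = (1, 3, 1)

Answer: (1, 3, 1)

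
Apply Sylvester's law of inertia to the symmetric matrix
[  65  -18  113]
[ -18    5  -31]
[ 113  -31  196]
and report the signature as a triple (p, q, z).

step 0: pivot 65 → sign +
step 1: pivot 1/65 → sign +
step 2: pivot -6 → sign −
signature = (2, 1, 0)

Answer: (2, 1, 0)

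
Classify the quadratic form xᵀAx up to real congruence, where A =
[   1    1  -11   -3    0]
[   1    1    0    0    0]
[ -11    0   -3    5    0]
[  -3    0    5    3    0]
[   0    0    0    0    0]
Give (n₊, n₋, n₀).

Answer: (3, 1, 1)

Derivation:
step 0: pivot 1 → sign +
step 1: pivot -124 → sign −
step 2: pivot 121/124 → sign +
step 3: pivot 6/121 → sign +
step 4: row/col 4 already zero → sign 0
signature = (3, 1, 1)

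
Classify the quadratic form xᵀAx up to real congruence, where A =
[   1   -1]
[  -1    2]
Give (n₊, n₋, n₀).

Answer: (2, 0, 0)

Derivation:
step 0: pivot 1 → sign +
step 1: pivot 1 → sign +
signature = (2, 0, 0)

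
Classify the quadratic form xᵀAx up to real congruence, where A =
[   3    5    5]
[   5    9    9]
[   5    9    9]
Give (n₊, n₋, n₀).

step 0: pivot 3 → sign +
step 1: pivot 2/3 → sign +
step 2: row/col 2 already zero → sign 0
signature = (2, 0, 1)

Answer: (2, 0, 1)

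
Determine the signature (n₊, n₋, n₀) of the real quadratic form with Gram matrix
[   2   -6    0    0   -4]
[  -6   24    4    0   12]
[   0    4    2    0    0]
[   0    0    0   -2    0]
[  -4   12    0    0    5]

Answer: (2, 3, 0)

Derivation:
step 0: pivot 2 → sign +
step 1: pivot 6 → sign +
step 2: pivot -2/3 → sign −
step 3: pivot -2 → sign −
step 4: pivot -3 → sign −
signature = (2, 3, 0)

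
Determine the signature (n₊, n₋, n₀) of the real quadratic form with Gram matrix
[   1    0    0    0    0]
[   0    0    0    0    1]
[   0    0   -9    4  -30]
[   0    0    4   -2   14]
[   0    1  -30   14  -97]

Answer: (2, 3, 0)

Derivation:
step 0: pivot 1 → sign +
step 1: pivot -9 → sign −
step 2: pivot -2/9 → sign −
step 3: pivot 5 → sign +
step 4: pivot -1/5 → sign −
signature = (2, 3, 0)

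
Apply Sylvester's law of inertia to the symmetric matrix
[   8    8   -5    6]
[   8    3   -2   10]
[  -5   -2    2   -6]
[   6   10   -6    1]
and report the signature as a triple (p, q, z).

step 0: pivot 8 → sign +
step 1: pivot -5 → sign −
step 2: pivot 27/40 → sign +
step 3: pivot -1/3 → sign −
signature = (2, 2, 0)

Answer: (2, 2, 0)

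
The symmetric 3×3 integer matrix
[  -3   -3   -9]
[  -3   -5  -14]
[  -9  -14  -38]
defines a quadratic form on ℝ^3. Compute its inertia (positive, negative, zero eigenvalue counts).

Answer: (1, 2, 0)

Derivation:
step 0: pivot -3 → sign −
step 1: pivot -2 → sign −
step 2: pivot 3/2 → sign +
signature = (1, 2, 0)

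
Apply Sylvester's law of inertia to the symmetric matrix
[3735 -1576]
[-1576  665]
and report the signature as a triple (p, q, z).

step 0: pivot 3735 → sign +
step 1: pivot -1/3735 → sign −
signature = (1, 1, 0)

Answer: (1, 1, 0)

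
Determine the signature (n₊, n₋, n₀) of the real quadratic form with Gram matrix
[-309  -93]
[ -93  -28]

Answer: (0, 2, 0)

Derivation:
step 0: pivot -309 → sign −
step 1: pivot -1/103 → sign −
signature = (0, 2, 0)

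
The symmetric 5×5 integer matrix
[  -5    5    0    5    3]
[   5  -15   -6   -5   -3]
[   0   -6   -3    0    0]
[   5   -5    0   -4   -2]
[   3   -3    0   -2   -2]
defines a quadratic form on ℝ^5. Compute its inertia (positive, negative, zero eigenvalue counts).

Answer: (2, 3, 0)

Derivation:
step 0: pivot -5 → sign −
step 1: pivot -10 → sign −
step 2: pivot 3/5 → sign +
step 3: pivot 1 → sign +
step 4: pivot -6/5 → sign −
signature = (2, 3, 0)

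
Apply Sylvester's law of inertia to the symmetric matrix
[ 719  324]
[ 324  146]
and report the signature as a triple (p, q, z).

Answer: (1, 1, 0)

Derivation:
step 0: pivot 719 → sign +
step 1: pivot -2/719 → sign −
signature = (1, 1, 0)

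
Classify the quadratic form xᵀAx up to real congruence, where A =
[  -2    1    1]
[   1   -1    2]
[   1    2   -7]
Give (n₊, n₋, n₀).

Answer: (1, 2, 0)

Derivation:
step 0: pivot -2 → sign −
step 1: pivot -1/2 → sign −
step 2: pivot 6 → sign +
signature = (1, 2, 0)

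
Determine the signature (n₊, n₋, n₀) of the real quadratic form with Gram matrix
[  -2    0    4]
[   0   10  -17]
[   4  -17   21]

Answer: (2, 1, 0)

Derivation:
step 0: pivot -2 → sign −
step 1: pivot 10 → sign +
step 2: pivot 1/10 → sign +
signature = (2, 1, 0)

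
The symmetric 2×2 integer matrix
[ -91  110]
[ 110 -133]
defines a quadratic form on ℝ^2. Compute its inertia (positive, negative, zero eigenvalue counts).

step 0: pivot -91 → sign −
step 1: pivot -3/91 → sign −
signature = (0, 2, 0)

Answer: (0, 2, 0)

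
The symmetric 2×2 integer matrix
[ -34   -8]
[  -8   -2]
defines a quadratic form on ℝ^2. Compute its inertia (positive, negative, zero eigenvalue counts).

step 0: pivot -34 → sign −
step 1: pivot -2/17 → sign −
signature = (0, 2, 0)

Answer: (0, 2, 0)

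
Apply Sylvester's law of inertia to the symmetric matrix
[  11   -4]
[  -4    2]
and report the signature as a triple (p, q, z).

Answer: (2, 0, 0)

Derivation:
step 0: pivot 11 → sign +
step 1: pivot 6/11 → sign +
signature = (2, 0, 0)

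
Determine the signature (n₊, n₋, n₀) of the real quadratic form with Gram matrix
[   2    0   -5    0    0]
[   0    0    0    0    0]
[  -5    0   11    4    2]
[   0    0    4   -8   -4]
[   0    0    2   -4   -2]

Answer: (2, 1, 2)

Derivation:
step 0: pivot 2 → sign +
step 1: pivot -3/2 → sign −
step 2: pivot 8/3 → sign +
step 3: row/col 3 already zero → sign 0
step 4: row/col 4 already zero → sign 0
signature = (2, 1, 2)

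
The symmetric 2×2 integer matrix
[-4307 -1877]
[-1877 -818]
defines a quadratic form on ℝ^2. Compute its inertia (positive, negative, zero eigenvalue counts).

Answer: (1, 1, 0)

Derivation:
step 0: pivot -4307 → sign −
step 1: pivot 3/4307 → sign +
signature = (1, 1, 0)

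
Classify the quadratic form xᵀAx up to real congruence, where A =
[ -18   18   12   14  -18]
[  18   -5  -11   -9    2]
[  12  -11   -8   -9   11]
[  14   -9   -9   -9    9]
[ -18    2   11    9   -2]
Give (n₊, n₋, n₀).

Answer: (2, 3, 0)

Derivation:
step 0: pivot -18 → sign −
step 1: pivot 13 → sign +
step 2: pivot -1/13 → sign −
step 3: pivot -3 → sign −
step 4: pivot 1/3 → sign +
signature = (2, 3, 0)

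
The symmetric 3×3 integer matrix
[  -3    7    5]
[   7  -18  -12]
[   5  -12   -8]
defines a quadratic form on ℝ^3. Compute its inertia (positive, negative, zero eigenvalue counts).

Answer: (1, 2, 0)

Derivation:
step 0: pivot -3 → sign −
step 1: pivot -5/3 → sign −
step 2: pivot 2/5 → sign +
signature = (1, 2, 0)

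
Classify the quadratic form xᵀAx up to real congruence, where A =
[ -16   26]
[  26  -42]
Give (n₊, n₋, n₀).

step 0: pivot -16 → sign −
step 1: pivot 1/4 → sign +
signature = (1, 1, 0)

Answer: (1, 1, 0)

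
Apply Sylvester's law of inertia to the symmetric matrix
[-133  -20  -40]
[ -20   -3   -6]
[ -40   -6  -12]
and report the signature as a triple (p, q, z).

Answer: (1, 1, 1)

Derivation:
step 0: pivot -133 → sign −
step 1: pivot 1/133 → sign +
step 2: row/col 2 already zero → sign 0
signature = (1, 1, 1)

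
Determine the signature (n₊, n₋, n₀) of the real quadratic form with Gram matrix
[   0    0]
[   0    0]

Answer: (0, 0, 2)

Derivation:
step 0: row/col 0 already zero → sign 0
step 1: row/col 1 already zero → sign 0
signature = (0, 0, 2)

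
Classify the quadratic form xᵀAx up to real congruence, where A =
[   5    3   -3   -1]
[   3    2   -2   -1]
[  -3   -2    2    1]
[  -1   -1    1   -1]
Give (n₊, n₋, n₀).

Answer: (2, 1, 1)

Derivation:
step 0: pivot 5 → sign +
step 1: pivot 1/5 → sign +
step 2: pivot -2 → sign −
step 3: row/col 3 already zero → sign 0
signature = (2, 1, 1)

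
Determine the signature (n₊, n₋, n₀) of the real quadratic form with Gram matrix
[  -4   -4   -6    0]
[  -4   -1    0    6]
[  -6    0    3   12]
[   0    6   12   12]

step 0: pivot -4 → sign −
step 1: pivot 3 → sign +
step 2: row/col 2 already zero → sign 0
step 3: row/col 3 already zero → sign 0
signature = (1, 1, 2)

Answer: (1, 1, 2)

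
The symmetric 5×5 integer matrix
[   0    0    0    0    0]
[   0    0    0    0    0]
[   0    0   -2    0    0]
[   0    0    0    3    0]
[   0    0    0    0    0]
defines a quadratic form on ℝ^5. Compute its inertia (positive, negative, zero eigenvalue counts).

step 0: pivot -2 → sign −
step 1: pivot 3 → sign +
step 2: row/col 2 already zero → sign 0
step 3: row/col 3 already zero → sign 0
step 4: row/col 4 already zero → sign 0
signature = (1, 1, 3)

Answer: (1, 1, 3)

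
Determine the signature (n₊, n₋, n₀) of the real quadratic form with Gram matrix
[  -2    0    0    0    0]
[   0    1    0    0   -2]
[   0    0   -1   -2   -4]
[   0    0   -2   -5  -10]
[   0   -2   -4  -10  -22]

step 0: pivot -2 → sign −
step 1: pivot 1 → sign +
step 2: pivot -1 → sign −
step 3: pivot -1 → sign −
step 4: pivot -6 → sign −
signature = (1, 4, 0)

Answer: (1, 4, 0)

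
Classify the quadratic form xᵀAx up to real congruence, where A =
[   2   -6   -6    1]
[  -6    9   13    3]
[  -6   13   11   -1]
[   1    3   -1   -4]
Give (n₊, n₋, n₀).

step 0: pivot 2 → sign +
step 1: pivot -9 → sign −
step 2: pivot -38/9 → sign −
step 3: pivot -3/38 → sign −
signature = (1, 3, 0)

Answer: (1, 3, 0)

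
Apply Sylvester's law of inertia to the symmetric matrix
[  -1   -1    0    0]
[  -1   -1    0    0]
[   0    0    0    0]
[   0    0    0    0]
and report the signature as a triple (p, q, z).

step 0: pivot -1 → sign −
step 1: row/col 1 already zero → sign 0
step 2: row/col 2 already zero → sign 0
step 3: row/col 3 already zero → sign 0
signature = (0, 1, 3)

Answer: (0, 1, 3)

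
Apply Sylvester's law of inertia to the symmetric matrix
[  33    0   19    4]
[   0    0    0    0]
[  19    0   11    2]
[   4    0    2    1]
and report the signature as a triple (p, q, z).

Answer: (2, 1, 1)

Derivation:
step 0: pivot 33 → sign +
step 1: pivot 2/33 → sign +
step 2: pivot -1 → sign −
step 3: row/col 3 already zero → sign 0
signature = (2, 1, 1)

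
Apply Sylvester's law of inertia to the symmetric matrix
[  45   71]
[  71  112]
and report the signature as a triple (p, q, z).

step 0: pivot 45 → sign +
step 1: pivot -1/45 → sign −
signature = (1, 1, 0)

Answer: (1, 1, 0)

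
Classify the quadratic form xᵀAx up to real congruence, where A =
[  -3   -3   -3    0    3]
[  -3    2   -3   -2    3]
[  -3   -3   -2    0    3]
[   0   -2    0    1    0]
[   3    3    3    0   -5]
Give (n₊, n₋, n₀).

step 0: pivot -3 → sign −
step 1: pivot 5 → sign +
step 2: pivot 1 → sign +
step 3: pivot 1/5 → sign +
step 4: pivot -2 → sign −
signature = (3, 2, 0)

Answer: (3, 2, 0)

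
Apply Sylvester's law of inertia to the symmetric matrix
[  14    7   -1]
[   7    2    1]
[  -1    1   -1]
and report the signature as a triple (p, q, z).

Answer: (2, 1, 0)

Derivation:
step 0: pivot 14 → sign +
step 1: pivot -3/2 → sign −
step 2: pivot 3/7 → sign +
signature = (2, 1, 0)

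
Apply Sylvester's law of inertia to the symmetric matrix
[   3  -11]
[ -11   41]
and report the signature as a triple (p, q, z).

step 0: pivot 3 → sign +
step 1: pivot 2/3 → sign +
signature = (2, 0, 0)

Answer: (2, 0, 0)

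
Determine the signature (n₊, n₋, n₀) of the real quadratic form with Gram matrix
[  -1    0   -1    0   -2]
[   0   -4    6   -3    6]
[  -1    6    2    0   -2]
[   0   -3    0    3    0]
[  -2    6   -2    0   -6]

step 0: pivot -1 → sign −
step 1: pivot -4 → sign −
step 2: pivot 12 → sign +
step 3: pivot 57/16 → sign +
step 4: pivot -2/19 → sign −
signature = (2, 3, 0)

Answer: (2, 3, 0)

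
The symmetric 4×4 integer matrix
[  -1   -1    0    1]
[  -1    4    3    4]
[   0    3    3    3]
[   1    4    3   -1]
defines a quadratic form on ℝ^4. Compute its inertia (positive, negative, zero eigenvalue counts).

step 0: pivot -1 → sign −
step 1: pivot 5 → sign +
step 2: pivot 6/5 → sign +
step 3: pivot -3 → sign −
signature = (2, 2, 0)

Answer: (2, 2, 0)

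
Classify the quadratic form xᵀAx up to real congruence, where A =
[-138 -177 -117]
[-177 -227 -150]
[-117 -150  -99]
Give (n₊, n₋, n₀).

Answer: (1, 1, 1)

Derivation:
step 0: pivot -138 → sign −
step 1: pivot 1/46 → sign +
step 2: row/col 2 already zero → sign 0
signature = (1, 1, 1)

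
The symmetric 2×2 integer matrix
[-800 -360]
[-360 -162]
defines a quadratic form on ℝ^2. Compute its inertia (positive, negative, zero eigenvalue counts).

step 0: pivot -800 → sign −
step 1: row/col 1 already zero → sign 0
signature = (0, 1, 1)

Answer: (0, 1, 1)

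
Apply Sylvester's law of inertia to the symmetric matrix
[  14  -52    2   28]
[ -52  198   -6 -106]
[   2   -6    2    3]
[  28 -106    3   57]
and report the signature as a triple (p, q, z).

step 0: pivot 14 → sign +
step 1: pivot 34/7 → sign +
step 2: pivot 22/17 → sign +
step 3: pivot 1/22 → sign +
signature = (4, 0, 0)

Answer: (4, 0, 0)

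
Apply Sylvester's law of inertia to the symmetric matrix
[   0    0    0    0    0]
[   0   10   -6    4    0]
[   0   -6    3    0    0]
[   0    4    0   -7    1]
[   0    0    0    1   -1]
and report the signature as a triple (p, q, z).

Answer: (2, 2, 1)

Derivation:
step 0: pivot 10 → sign +
step 1: pivot -3/5 → sign −
step 2: pivot 1 → sign +
step 3: pivot -2 → sign −
step 4: row/col 4 already zero → sign 0
signature = (2, 2, 1)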